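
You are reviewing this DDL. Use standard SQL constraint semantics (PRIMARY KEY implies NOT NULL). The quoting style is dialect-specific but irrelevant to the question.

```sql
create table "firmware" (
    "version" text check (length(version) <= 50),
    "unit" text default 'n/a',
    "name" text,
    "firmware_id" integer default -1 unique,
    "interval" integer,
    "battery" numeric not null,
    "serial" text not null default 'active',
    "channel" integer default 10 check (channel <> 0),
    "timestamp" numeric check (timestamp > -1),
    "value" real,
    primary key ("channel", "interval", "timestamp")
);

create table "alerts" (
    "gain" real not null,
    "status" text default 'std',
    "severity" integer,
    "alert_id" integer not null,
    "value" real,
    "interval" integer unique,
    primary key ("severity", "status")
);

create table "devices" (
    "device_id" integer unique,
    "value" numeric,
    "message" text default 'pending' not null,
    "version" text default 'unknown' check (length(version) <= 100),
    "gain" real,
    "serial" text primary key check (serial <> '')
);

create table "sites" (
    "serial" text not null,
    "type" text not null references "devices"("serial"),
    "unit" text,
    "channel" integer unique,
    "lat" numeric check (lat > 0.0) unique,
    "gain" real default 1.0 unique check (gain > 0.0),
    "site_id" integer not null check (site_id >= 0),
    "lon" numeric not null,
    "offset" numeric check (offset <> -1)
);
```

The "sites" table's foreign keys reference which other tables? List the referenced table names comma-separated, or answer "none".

devices

- type REFERENCES devices(serial).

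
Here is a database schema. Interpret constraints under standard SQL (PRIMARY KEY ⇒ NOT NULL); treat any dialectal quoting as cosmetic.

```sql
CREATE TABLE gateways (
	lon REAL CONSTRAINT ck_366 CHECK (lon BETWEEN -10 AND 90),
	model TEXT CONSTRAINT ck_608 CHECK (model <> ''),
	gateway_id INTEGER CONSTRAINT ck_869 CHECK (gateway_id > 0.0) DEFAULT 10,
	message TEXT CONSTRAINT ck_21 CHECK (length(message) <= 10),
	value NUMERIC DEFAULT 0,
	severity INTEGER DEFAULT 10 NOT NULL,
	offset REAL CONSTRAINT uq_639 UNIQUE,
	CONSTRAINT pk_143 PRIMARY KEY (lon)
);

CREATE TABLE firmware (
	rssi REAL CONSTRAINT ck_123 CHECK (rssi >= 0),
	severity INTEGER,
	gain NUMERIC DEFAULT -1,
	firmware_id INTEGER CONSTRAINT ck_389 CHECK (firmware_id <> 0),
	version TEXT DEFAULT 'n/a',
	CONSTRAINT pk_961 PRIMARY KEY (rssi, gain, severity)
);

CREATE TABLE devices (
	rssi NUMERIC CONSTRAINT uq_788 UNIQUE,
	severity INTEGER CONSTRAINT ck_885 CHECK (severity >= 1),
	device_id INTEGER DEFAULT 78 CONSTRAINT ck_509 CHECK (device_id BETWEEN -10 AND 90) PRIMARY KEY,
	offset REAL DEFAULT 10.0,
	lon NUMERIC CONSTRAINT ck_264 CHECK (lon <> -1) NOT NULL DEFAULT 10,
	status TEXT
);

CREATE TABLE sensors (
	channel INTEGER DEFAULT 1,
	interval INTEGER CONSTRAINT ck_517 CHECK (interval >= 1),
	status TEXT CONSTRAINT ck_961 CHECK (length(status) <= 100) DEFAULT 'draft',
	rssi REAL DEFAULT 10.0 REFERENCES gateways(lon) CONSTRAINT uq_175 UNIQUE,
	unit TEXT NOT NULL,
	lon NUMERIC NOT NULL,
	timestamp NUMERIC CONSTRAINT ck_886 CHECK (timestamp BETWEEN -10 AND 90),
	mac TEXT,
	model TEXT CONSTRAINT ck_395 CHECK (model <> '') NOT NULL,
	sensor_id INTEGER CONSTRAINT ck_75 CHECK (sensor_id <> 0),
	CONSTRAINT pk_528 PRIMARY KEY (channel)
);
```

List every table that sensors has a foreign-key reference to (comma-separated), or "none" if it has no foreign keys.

- rssi REFERENCES gateways(lon).

gateways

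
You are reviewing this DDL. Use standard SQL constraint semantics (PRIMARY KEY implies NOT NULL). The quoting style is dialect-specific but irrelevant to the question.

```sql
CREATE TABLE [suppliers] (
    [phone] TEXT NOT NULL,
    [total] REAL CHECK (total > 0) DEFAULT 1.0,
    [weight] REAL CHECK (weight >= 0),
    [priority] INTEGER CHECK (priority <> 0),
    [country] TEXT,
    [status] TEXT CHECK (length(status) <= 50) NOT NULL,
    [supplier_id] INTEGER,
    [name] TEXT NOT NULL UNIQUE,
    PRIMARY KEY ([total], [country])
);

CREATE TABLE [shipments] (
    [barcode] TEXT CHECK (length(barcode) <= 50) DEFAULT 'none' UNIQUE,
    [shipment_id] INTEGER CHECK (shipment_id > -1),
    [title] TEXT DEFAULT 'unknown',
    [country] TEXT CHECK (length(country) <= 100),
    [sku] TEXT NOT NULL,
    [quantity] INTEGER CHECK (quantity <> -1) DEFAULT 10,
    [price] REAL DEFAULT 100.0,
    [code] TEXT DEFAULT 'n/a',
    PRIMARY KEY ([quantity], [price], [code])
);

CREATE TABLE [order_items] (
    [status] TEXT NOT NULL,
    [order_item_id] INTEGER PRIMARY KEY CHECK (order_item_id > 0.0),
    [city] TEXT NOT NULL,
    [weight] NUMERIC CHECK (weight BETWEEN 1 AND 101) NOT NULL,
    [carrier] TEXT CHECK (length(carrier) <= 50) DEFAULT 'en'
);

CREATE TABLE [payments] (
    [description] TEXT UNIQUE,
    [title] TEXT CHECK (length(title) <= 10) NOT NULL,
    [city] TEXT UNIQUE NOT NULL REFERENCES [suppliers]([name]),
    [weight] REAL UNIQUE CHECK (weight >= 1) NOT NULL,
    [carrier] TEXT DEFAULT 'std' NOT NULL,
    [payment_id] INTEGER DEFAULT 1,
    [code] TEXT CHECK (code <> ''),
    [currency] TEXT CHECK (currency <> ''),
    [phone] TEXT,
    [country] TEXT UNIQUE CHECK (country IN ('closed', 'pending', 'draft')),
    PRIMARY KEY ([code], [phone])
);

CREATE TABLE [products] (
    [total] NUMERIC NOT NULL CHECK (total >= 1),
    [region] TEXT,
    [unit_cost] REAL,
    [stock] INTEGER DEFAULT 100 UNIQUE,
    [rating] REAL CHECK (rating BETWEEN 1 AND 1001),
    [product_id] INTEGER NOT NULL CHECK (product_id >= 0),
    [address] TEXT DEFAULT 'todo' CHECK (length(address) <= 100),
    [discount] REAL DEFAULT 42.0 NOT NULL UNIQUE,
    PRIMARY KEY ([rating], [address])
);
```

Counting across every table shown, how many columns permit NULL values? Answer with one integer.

15

suppliers: 3 nullable (weight, priority, supplier_id — PK (total, country) and explicit NOT NULL columns excluded).
shipments: 4 nullable (barcode, shipment_id, title, country — PK (quantity, price, code) and explicit NOT NULL columns excluded).
order_items: 1 nullable (carrier — PK (order_item_id) and explicit NOT NULL columns excluded).
payments: 4 nullable (description, payment_id, currency, country — PK (code, phone) and explicit NOT NULL columns excluded).
products: 3 nullable (region, unit_cost, stock — PK (rating, address) and explicit NOT NULL columns excluded).
Total: 3 + 4 + 1 + 4 + 3 = 15.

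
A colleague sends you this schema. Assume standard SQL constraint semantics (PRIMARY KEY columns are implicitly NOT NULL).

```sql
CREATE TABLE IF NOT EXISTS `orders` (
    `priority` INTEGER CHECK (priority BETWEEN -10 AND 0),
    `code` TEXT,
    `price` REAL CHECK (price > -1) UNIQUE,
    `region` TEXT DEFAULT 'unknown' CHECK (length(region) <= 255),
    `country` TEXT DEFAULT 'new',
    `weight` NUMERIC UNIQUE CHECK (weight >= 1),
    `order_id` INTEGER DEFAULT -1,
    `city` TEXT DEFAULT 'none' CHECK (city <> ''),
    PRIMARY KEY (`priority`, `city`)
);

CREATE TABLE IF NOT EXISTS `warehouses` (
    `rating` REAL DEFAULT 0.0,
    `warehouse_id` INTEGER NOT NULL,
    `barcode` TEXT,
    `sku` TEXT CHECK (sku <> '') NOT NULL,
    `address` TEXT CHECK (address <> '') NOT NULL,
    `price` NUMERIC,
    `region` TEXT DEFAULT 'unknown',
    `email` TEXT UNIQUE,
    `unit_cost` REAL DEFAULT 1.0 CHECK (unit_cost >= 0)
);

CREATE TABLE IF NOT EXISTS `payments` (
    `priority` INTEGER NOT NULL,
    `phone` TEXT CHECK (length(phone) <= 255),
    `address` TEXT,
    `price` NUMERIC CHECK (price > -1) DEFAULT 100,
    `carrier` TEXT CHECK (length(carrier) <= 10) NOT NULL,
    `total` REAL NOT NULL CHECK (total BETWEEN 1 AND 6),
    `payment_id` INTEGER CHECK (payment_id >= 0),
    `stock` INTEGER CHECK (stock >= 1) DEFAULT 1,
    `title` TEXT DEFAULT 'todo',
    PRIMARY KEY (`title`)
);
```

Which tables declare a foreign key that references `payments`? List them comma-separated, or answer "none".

No REFERENCES clause anywhere in the schema names payments.

none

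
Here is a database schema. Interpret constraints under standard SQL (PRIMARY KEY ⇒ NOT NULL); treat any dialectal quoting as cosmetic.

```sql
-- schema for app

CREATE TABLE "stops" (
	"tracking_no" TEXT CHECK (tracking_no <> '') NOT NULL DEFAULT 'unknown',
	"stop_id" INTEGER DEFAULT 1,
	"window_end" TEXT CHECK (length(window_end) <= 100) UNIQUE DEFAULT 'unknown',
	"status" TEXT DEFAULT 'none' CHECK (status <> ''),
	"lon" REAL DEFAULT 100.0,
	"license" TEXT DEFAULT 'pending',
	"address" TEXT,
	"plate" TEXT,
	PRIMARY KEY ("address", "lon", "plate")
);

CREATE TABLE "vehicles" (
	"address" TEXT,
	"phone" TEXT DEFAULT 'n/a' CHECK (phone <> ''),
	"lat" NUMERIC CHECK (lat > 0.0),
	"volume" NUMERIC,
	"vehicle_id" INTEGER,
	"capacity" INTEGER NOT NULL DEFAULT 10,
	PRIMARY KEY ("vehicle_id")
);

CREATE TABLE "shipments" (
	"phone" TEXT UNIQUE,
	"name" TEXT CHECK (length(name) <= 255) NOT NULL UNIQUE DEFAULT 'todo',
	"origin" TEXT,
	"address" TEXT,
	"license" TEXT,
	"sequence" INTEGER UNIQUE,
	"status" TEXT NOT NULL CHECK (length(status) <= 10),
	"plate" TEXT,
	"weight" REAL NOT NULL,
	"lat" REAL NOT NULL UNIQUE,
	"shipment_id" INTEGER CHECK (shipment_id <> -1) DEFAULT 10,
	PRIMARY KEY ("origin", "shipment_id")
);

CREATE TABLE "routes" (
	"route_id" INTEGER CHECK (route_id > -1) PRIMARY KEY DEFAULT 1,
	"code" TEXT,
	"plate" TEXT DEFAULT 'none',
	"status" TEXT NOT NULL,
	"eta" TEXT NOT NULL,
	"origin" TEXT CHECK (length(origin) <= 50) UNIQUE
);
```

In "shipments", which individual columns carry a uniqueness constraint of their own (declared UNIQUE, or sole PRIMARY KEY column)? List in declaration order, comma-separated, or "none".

- phone: declared UNIQUE → unique.
- name: declared UNIQUE → unique.
- origin: part of a composite PRIMARY KEY — only the tuple is unique, not this column on its own.
- address: no UNIQUE or single-column PK constraint.
- license: no UNIQUE or single-column PK constraint.
- sequence: declared UNIQUE → unique.
- status: no UNIQUE or single-column PK constraint.
- plate: no UNIQUE or single-column PK constraint.
- weight: no UNIQUE or single-column PK constraint.
- lat: declared UNIQUE → unique.
- shipment_id: part of a composite PRIMARY KEY — only the tuple is unique, not this column on its own.

phone, name, sequence, lat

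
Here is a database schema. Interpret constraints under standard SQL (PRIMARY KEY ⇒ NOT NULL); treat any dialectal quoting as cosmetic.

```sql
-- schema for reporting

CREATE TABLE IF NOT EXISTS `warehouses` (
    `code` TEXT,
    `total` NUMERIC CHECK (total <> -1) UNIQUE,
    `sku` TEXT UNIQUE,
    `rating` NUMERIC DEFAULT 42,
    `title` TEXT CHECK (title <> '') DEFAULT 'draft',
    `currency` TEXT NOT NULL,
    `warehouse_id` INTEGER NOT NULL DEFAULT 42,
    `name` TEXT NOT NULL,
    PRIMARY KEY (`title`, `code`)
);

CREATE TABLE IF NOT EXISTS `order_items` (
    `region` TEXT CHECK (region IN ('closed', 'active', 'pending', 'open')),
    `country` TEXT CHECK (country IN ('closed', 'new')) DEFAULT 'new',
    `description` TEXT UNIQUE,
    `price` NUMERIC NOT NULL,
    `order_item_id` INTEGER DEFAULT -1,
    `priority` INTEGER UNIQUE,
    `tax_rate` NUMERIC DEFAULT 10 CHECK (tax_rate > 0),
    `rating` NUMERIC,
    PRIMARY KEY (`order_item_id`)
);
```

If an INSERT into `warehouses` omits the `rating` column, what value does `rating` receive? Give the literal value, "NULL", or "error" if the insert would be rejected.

rating has an explicit DEFAULT 42.
When the column is omitted from an INSERT, that default is used.

42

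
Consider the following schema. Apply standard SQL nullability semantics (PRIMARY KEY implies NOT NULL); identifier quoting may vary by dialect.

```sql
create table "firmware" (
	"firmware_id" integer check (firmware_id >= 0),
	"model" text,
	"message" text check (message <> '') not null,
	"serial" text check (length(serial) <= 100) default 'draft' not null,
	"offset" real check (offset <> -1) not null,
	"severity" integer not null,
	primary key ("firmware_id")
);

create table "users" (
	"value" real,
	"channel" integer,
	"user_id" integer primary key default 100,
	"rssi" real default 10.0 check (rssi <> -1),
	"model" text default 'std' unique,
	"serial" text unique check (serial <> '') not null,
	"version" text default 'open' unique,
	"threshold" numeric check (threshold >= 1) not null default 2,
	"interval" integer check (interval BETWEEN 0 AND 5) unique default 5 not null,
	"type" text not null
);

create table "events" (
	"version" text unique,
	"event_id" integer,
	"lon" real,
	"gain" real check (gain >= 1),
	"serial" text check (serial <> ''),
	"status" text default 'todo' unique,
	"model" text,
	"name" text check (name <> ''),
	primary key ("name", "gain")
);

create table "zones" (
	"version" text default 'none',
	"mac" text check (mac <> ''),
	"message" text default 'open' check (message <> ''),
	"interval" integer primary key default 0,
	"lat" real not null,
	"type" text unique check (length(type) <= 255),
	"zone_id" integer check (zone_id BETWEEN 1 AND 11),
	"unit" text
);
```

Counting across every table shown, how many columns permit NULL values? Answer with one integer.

18

firmware: 1 nullable (model — PK (firmware_id) and explicit NOT NULL columns excluded).
users: 5 nullable (value, channel, rssi, model, version — PK (user_id) and explicit NOT NULL columns excluded).
events: 6 nullable (version, event_id, lon, serial, status, model — PK (name, gain) and explicit NOT NULL columns excluded).
zones: 6 nullable (version, mac, message, type, zone_id, unit — PK (interval) and explicit NOT NULL columns excluded).
Total: 1 + 5 + 6 + 6 = 18.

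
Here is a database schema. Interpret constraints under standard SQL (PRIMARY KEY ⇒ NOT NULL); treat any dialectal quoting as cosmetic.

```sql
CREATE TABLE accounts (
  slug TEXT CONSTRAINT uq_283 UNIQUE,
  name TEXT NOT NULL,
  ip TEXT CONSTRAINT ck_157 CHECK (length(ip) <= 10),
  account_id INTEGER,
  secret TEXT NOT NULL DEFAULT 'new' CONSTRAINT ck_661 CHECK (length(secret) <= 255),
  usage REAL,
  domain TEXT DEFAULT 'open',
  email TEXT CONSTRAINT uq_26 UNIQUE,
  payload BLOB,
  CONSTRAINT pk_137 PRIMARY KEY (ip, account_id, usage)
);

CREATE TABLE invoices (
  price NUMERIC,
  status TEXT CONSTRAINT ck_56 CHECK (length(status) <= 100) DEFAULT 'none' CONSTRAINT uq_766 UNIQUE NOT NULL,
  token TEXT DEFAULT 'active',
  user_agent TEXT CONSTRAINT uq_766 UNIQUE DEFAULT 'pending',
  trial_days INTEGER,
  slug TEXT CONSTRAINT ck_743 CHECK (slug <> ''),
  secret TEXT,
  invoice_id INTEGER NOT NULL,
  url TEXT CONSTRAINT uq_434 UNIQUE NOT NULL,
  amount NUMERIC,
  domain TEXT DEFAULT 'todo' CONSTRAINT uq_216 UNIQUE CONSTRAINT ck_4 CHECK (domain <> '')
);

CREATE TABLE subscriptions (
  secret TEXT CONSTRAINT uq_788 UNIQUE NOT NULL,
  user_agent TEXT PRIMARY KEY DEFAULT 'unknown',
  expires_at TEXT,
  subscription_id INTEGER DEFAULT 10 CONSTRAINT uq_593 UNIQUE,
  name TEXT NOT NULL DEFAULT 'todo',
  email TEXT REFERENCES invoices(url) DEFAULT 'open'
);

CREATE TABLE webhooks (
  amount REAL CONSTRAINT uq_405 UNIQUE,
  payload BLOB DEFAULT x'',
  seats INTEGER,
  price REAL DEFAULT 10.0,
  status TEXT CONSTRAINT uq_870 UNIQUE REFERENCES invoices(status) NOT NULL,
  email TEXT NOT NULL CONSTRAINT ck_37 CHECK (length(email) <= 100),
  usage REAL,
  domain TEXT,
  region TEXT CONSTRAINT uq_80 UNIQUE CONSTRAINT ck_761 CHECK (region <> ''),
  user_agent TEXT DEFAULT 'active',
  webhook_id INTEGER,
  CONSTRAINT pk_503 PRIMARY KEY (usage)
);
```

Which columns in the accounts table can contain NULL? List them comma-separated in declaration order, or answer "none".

slug, domain, email, payload

- slug: UNIQUE does not imply NOT NULL → nullable.
- name: declared NOT NULL → not nullable.
- ip: part of the PRIMARY KEY, which implies NOT NULL → not nullable.
- account_id: part of the PRIMARY KEY, which implies NOT NULL → not nullable.
- secret: declared NOT NULL → not nullable.
- usage: part of the PRIMARY KEY, which implies NOT NULL → not nullable.
- domain: DEFAULT only fills an omitted column; an explicit NULL is still allowed → nullable.
- email: UNIQUE does not imply NOT NULL → nullable.
- payload: no NOT NULL constraint applies → nullable.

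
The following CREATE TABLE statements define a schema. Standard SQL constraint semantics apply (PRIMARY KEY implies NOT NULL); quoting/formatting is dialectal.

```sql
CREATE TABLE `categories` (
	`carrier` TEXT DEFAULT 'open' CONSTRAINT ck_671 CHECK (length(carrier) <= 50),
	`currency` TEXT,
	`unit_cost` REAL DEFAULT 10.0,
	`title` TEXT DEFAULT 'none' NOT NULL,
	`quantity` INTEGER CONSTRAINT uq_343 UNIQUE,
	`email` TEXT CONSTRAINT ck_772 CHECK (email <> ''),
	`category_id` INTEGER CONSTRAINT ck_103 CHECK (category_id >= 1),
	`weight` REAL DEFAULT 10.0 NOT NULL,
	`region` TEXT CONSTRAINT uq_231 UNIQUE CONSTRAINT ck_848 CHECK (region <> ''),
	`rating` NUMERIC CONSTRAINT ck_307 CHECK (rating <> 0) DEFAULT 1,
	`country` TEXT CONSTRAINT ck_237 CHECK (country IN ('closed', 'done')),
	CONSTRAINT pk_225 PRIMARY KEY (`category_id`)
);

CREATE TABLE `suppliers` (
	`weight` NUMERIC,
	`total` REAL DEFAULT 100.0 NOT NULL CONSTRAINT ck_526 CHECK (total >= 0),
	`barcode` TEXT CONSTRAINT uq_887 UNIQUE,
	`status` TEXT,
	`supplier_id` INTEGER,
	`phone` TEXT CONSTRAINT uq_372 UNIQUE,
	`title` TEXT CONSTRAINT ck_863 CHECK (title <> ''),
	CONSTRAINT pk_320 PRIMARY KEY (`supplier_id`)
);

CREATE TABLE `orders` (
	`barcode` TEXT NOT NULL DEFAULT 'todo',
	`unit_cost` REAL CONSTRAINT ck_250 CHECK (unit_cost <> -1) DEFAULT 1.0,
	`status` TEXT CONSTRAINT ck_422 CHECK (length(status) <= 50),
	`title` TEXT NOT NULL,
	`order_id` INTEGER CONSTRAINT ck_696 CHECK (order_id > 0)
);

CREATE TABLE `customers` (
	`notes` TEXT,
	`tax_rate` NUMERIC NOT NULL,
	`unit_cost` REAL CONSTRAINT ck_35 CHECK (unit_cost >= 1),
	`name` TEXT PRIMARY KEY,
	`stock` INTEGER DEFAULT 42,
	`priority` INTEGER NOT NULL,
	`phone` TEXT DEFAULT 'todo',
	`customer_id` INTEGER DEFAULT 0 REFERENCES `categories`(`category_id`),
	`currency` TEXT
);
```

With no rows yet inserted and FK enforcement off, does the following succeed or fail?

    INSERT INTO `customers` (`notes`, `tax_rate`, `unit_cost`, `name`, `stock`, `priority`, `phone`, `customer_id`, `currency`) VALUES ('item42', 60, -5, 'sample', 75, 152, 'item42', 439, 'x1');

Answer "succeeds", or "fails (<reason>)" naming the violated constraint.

fails (CHECK on unit_cost)

The value -5 for unit_cost violates CHECK (unit_cost >= 1).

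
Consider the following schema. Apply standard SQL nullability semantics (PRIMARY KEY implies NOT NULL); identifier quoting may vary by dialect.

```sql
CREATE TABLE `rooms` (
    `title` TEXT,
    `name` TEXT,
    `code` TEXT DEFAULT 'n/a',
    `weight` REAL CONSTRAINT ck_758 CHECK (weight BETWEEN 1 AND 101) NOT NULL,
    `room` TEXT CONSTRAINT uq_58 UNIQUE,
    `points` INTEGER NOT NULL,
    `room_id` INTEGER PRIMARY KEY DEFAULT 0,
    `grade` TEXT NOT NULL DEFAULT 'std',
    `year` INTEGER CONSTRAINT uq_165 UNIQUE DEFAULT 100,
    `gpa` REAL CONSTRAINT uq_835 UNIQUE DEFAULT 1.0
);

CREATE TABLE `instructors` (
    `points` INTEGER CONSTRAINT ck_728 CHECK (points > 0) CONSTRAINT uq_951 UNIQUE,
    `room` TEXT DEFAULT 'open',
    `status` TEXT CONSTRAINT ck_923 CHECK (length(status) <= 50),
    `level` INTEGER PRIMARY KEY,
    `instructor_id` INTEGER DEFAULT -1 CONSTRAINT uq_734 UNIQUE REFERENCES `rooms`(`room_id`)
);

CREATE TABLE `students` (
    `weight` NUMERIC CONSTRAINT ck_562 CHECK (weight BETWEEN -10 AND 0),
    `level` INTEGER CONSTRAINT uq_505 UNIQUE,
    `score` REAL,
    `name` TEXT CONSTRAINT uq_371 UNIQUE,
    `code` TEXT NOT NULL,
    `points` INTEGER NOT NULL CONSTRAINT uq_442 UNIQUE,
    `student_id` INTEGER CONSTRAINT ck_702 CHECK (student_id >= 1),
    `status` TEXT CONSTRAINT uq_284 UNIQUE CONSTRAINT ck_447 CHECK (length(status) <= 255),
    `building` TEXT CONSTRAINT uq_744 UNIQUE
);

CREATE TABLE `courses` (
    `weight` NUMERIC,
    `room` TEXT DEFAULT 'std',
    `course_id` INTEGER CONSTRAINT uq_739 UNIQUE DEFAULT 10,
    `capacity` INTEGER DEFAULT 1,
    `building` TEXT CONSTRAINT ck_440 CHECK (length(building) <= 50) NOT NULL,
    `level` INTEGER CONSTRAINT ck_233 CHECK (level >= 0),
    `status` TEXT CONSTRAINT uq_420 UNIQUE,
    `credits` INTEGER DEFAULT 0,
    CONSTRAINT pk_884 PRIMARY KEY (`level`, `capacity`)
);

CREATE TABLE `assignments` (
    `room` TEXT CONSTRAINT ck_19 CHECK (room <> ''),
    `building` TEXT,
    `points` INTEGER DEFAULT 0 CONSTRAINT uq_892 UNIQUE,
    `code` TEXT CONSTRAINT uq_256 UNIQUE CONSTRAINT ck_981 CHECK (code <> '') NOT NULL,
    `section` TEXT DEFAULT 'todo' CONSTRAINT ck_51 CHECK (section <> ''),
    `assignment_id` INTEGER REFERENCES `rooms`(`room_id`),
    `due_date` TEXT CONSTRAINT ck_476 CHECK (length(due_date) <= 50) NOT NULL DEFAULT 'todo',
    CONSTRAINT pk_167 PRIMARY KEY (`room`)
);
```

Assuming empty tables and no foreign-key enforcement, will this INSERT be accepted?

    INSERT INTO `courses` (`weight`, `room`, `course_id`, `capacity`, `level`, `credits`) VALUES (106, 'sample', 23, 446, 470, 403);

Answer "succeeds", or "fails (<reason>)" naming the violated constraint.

building is omitted from the column list and has no DEFAULT, so it would receive NULL.
But building is declared NOT NULL.

fails (NOT NULL on building)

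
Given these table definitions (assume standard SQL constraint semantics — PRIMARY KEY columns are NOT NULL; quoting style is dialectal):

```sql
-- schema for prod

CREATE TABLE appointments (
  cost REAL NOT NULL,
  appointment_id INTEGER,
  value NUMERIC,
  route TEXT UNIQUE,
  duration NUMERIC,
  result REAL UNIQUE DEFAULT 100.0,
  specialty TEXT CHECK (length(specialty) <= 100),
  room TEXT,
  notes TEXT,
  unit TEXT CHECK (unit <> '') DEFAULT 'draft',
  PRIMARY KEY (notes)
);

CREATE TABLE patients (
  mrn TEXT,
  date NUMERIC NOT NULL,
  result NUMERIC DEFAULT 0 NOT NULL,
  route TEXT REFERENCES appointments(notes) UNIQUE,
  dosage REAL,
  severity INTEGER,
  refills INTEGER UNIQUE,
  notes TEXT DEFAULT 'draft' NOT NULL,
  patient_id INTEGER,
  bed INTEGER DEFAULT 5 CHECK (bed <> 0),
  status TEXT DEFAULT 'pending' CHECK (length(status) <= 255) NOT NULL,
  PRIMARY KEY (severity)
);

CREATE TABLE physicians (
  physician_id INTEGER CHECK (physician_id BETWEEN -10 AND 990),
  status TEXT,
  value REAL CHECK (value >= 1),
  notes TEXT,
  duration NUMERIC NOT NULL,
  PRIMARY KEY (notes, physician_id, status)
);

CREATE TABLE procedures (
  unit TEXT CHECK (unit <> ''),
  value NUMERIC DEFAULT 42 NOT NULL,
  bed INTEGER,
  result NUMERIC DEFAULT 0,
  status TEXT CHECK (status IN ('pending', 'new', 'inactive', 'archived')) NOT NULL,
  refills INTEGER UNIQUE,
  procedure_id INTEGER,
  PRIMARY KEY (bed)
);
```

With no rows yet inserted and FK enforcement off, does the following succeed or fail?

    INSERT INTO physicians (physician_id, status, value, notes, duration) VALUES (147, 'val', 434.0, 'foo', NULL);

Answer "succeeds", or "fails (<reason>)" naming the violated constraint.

duration is explicitly set to NULL, but duration is declared NOT NULL.

fails (NOT NULL on duration)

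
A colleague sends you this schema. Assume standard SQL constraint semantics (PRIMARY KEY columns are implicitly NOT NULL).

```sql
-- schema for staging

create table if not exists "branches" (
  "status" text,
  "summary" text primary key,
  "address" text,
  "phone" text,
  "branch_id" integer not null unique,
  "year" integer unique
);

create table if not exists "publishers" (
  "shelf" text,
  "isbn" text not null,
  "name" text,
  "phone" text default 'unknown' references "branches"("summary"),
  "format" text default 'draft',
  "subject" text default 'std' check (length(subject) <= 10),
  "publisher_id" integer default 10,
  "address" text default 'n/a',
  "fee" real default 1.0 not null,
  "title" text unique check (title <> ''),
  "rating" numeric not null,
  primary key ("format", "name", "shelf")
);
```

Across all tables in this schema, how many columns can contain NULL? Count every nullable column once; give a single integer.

9

branches: 4 nullable (status, address, phone, year — PK (summary) and explicit NOT NULL columns excluded).
publishers: 5 nullable (phone, subject, publisher_id, address, title — PK (format, name, shelf) and explicit NOT NULL columns excluded).
Total: 4 + 5 = 9.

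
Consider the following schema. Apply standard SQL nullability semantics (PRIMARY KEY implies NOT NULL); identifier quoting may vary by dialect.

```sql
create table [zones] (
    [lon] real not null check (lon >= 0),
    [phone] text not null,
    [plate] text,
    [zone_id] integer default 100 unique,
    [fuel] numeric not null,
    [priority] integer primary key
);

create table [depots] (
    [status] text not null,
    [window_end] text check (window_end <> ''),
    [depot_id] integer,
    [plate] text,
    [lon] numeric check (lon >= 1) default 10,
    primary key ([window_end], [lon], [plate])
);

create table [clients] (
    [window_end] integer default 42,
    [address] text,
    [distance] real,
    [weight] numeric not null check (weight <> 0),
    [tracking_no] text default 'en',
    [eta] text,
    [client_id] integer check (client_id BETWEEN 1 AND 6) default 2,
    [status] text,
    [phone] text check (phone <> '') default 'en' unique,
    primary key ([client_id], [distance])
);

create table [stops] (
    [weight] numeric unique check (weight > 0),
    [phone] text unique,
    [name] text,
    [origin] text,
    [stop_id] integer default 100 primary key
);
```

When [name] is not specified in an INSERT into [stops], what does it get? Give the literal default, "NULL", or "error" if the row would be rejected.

NULL

name has no DEFAULT clause and no NOT NULL constraint.
Omitting it from an INSERT stores NULL.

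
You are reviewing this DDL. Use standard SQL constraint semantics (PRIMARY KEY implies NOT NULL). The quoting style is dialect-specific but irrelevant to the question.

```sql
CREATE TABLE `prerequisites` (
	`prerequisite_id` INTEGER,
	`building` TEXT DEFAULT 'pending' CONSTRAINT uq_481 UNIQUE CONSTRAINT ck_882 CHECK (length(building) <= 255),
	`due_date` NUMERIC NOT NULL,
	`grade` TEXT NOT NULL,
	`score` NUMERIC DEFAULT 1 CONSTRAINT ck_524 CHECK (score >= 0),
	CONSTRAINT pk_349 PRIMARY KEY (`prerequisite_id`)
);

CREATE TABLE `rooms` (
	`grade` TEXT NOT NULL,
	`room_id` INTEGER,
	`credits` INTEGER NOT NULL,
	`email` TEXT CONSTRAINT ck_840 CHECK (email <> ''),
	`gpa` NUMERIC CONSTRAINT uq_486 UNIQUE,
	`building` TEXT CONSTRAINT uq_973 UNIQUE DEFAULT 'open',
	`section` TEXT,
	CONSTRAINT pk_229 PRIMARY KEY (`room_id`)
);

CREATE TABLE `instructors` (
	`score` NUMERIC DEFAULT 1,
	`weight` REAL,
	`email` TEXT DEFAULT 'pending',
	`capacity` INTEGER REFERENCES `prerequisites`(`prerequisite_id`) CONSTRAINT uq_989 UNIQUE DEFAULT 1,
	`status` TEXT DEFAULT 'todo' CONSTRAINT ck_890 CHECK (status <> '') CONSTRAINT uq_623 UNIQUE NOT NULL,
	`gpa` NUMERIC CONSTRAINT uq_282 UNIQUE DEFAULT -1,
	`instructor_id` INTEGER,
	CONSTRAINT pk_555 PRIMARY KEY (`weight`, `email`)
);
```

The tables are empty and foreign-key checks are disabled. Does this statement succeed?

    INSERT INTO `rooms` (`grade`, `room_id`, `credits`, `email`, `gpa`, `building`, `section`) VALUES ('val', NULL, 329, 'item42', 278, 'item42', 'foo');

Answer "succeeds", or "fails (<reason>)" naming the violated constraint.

fails (NOT NULL on room_id)

room_id is explicitly set to NULL, but room_id is part of the PRIMARY KEY (implied NOT NULL).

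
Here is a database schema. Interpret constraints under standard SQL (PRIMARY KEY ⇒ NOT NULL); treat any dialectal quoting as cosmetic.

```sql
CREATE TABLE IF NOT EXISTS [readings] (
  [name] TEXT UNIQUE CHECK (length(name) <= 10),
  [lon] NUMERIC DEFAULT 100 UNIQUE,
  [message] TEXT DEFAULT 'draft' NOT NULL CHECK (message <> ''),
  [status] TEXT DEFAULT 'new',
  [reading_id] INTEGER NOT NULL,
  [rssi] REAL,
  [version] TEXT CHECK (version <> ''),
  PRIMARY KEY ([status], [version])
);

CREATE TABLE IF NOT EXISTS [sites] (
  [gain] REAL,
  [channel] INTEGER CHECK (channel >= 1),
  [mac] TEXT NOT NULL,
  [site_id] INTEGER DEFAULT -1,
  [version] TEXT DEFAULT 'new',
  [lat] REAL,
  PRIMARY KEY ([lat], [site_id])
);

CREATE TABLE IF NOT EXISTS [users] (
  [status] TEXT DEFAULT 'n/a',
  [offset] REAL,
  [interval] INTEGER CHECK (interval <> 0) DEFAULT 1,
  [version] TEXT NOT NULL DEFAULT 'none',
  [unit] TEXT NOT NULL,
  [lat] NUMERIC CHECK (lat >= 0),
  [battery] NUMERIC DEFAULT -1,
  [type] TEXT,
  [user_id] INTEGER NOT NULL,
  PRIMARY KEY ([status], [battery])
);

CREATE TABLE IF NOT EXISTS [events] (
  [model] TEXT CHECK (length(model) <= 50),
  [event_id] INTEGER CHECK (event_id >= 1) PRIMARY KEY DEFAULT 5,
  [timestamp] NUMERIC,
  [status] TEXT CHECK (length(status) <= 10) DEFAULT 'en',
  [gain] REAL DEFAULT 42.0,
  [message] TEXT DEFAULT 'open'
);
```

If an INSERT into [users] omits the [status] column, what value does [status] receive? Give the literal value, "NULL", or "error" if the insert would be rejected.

'n/a'

status has an explicit DEFAULT 'n/a'.
When the column is omitted from an INSERT, that default is used.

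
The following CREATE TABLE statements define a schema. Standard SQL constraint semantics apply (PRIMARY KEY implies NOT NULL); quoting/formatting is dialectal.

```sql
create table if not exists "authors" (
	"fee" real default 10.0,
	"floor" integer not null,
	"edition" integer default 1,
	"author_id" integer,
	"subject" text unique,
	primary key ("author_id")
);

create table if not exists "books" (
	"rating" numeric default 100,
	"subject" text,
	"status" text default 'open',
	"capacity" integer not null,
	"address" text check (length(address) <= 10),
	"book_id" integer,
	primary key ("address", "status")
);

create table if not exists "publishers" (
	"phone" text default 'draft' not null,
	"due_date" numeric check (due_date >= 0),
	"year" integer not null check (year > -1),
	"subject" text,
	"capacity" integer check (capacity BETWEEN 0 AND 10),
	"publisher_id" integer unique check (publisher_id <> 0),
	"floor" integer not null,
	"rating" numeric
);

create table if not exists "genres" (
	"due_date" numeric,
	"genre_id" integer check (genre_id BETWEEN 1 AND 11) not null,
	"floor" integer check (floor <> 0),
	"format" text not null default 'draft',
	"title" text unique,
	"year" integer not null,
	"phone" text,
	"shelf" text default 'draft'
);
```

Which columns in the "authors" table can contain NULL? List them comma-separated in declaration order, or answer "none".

- fee: DEFAULT only fills an omitted column; an explicit NULL is still allowed → nullable.
- floor: declared NOT NULL → not nullable.
- edition: DEFAULT only fills an omitted column; an explicit NULL is still allowed → nullable.
- author_id: part of the PRIMARY KEY, which implies NOT NULL → not nullable.
- subject: UNIQUE does not imply NOT NULL → nullable.

fee, edition, subject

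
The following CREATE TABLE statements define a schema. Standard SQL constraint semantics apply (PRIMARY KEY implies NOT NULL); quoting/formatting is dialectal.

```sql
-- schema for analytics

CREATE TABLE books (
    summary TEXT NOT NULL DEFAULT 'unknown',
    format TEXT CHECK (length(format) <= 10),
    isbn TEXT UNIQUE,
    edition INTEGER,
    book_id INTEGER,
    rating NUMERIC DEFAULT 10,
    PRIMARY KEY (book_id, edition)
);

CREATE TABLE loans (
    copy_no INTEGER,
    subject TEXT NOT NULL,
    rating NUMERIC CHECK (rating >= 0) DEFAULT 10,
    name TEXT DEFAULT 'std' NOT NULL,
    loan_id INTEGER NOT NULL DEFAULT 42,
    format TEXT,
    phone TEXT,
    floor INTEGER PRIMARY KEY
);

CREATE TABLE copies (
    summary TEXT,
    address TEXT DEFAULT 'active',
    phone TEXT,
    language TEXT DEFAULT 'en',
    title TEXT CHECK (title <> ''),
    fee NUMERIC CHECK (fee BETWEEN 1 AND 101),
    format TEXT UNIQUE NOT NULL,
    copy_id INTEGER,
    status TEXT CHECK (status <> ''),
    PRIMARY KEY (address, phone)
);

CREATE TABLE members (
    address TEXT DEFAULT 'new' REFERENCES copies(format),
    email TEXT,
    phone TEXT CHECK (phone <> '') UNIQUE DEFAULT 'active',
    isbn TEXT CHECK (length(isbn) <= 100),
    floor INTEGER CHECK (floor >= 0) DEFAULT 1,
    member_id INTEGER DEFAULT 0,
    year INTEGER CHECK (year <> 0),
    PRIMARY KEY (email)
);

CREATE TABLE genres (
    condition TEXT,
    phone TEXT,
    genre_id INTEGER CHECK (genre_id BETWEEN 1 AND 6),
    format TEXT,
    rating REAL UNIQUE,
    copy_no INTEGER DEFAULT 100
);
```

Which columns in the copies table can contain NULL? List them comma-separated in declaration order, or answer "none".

- summary: no NOT NULL constraint applies → nullable.
- address: part of the PRIMARY KEY, which implies NOT NULL → not nullable.
- phone: part of the PRIMARY KEY, which implies NOT NULL → not nullable.
- language: DEFAULT only fills an omitted column; an explicit NULL is still allowed → nullable.
- title: CHECK does not forbid NULL (a CHECK constraint passes when its expression is NULL) → nullable.
- fee: CHECK does not forbid NULL (a CHECK constraint passes when its expression is NULL) → nullable.
- format: declared NOT NULL → not nullable.
- copy_id: no NOT NULL constraint applies → nullable.
- status: CHECK does not forbid NULL (a CHECK constraint passes when its expression is NULL) → nullable.

summary, language, title, fee, copy_id, status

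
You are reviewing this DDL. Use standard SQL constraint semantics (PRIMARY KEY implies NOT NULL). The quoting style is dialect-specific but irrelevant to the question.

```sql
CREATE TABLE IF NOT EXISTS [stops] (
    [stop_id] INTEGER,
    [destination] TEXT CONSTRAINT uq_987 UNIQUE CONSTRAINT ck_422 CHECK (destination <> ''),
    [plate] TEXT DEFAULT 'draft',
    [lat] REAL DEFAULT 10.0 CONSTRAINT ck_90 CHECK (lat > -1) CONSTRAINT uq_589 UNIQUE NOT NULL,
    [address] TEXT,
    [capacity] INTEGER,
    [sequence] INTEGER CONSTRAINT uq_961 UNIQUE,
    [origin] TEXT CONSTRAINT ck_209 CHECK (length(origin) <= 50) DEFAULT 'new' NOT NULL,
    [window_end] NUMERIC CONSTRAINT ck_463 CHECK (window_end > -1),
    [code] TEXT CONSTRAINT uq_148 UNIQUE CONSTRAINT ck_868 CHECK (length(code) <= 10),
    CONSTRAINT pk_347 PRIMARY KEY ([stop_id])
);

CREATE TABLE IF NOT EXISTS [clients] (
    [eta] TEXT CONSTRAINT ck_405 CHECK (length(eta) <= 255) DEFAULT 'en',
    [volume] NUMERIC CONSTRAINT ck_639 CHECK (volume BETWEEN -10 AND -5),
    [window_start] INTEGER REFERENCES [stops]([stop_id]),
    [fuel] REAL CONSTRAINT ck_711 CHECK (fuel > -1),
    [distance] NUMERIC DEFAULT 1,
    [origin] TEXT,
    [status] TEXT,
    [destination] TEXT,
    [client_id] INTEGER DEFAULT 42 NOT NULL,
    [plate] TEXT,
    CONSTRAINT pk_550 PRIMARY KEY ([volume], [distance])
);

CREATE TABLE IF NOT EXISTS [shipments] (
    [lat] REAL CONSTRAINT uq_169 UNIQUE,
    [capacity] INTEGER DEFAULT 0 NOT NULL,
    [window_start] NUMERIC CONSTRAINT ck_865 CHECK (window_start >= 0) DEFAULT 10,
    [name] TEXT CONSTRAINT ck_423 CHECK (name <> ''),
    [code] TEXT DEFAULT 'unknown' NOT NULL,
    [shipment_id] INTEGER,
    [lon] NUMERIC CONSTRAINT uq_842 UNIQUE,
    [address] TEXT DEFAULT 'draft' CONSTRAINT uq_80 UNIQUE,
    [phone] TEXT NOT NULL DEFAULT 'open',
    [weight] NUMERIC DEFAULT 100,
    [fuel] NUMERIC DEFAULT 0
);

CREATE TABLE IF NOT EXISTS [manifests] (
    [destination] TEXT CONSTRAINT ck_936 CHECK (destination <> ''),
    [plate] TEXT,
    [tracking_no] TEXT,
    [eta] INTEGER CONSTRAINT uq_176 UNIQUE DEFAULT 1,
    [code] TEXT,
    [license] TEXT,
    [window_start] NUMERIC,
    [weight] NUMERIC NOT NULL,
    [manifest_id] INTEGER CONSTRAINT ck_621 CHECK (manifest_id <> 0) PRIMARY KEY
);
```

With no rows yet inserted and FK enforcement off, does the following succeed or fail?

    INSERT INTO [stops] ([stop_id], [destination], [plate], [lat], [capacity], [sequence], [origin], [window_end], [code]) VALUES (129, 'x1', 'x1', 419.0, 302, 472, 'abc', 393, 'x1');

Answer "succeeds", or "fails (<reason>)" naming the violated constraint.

NOT NULL columns: lat is supplied; origin is supplied; stop_id is supplied.
CHECK constraints: 'x1' satisfies (destination <> ''); 419.0 satisfies (lat > -1); 'abc' satisfies (length(origin) <= 50); 393 satisfies (window_end > -1); 'x1' satisfies (length(code) <= 10).
No constraint is violated.

succeeds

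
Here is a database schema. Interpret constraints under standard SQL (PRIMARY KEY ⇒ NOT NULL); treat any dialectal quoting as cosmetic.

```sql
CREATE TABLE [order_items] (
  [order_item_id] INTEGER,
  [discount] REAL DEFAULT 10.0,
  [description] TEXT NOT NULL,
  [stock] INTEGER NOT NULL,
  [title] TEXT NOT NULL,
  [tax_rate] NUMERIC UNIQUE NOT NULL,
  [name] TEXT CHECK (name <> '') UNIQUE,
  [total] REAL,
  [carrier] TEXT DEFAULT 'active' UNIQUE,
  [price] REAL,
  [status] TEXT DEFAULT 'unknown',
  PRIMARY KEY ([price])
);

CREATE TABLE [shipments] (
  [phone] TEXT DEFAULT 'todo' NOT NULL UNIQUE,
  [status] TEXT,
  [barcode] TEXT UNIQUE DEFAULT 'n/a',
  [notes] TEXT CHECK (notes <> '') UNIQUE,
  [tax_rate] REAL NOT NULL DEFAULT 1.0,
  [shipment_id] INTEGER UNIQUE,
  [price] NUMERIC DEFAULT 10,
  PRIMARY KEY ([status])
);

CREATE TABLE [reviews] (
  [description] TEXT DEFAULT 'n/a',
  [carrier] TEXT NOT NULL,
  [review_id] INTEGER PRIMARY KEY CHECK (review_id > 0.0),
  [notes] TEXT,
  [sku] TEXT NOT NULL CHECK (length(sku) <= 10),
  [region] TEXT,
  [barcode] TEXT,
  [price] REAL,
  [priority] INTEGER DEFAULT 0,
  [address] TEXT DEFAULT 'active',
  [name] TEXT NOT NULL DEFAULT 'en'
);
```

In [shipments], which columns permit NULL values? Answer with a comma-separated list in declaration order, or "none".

- phone: declared NOT NULL → not nullable.
- status: part of the PRIMARY KEY, which implies NOT NULL → not nullable.
- barcode: UNIQUE does not imply NOT NULL → nullable.
- notes: CHECK does not forbid NULL (a CHECK constraint passes when its expression is NULL) → nullable.
- tax_rate: declared NOT NULL → not nullable.
- shipment_id: UNIQUE does not imply NOT NULL → nullable.
- price: DEFAULT only fills an omitted column; an explicit NULL is still allowed → nullable.

barcode, notes, shipment_id, price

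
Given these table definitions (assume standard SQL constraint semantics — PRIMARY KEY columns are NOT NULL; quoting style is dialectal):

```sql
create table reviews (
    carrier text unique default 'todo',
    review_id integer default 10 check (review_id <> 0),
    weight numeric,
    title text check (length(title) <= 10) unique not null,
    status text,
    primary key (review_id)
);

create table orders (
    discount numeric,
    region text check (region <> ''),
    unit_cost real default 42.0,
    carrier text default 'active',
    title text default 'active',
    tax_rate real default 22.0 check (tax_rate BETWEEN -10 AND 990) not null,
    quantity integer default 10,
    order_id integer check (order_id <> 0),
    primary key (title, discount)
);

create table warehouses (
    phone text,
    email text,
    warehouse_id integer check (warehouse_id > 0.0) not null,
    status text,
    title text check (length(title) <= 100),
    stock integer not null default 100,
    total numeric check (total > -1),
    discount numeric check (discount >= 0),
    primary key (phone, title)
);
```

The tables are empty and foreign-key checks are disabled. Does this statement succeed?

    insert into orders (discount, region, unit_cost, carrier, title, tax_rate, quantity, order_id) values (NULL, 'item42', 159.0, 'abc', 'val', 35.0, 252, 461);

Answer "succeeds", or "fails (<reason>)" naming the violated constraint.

discount is explicitly set to NULL, but discount is part of the PRIMARY KEY (implied NOT NULL).

fails (NOT NULL on discount)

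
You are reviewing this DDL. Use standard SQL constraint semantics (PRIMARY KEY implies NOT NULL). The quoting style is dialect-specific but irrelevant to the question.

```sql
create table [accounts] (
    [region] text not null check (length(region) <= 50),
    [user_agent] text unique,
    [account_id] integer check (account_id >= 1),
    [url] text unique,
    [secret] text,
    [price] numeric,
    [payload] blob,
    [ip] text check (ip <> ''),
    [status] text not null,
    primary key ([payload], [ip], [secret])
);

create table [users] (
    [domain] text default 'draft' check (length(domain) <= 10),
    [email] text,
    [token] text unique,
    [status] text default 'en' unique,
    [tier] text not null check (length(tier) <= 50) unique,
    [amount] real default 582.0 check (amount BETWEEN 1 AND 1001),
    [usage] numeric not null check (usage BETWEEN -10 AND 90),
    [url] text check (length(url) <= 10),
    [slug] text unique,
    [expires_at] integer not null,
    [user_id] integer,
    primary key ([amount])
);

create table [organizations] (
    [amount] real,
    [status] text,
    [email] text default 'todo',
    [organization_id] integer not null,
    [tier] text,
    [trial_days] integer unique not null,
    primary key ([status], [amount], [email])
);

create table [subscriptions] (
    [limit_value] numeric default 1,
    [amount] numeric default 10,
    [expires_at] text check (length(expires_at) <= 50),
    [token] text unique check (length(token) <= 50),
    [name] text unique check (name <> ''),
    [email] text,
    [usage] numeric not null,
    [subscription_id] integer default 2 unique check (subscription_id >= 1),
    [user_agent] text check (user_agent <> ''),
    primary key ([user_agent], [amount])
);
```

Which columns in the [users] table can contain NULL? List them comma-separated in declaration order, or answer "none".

domain, email, token, status, url, slug, user_id

- domain: CHECK does not forbid NULL (a CHECK constraint passes when its expression is NULL) → nullable.
- email: no NOT NULL constraint applies → nullable.
- token: UNIQUE does not imply NOT NULL → nullable.
- status: UNIQUE does not imply NOT NULL → nullable.
- tier: declared NOT NULL → not nullable.
- amount: part of the PRIMARY KEY, which implies NOT NULL → not nullable.
- usage: declared NOT NULL → not nullable.
- url: CHECK does not forbid NULL (a CHECK constraint passes when its expression is NULL) → nullable.
- slug: UNIQUE does not imply NOT NULL → nullable.
- expires_at: declared NOT NULL → not nullable.
- user_id: no NOT NULL constraint applies → nullable.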